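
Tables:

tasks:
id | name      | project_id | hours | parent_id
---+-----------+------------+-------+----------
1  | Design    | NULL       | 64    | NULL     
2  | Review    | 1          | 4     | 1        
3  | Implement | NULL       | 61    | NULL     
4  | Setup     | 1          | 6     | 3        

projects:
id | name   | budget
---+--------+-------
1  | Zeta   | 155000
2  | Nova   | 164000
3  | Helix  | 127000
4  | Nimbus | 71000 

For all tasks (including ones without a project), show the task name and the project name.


LEFT JOIN keeps every row from tasks (the left table); where project_id has no match in projects, the project columns become NULL. Walk through each task:
  - task 1 (Design): project_id=NULL, no match -> kept with NULL
  - task 2 (Review): project_id=1 -> matches Zeta
  - task 3 (Implement): project_id=NULL, no match -> kept with NULL
  - task 4 (Setup): project_id=1 -> matches Zeta
All 4 rows appear; 2 have NULL project.

SQL:
SELECT a.name, b.name AS project
FROM tasks a
LEFT JOIN projects b ON a.project_id = b.id

Result:
name      | project
----------+--------
Design    | NULL   
Review    | Zeta   
Implement | NULL   
Setup     | Zeta   


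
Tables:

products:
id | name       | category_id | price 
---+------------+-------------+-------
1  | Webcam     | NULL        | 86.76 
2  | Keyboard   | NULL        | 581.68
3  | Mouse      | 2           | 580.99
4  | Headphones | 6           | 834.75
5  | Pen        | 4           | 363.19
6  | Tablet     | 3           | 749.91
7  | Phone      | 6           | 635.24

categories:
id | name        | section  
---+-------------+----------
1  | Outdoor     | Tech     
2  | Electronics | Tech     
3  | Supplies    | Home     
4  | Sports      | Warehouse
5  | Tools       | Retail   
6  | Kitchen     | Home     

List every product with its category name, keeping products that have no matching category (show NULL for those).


LEFT JOIN keeps every row from products (the left table); where category_id has no match in categories, the category columns become NULL. Walk through each product:
  - product 1 (Webcam): category_id=NULL, no match -> kept with NULL
  - product 2 (Keyboard): category_id=NULL, no match -> kept with NULL
  - product 3 (Mouse): category_id=2 -> matches Electronics
  - product 4 (Headphones): category_id=6 -> matches Kitchen
  - product 5 (Pen): category_id=4 -> matches Sports
  - product 6 (Tablet): category_id=3 -> matches Supplies
  - product 7 (Phone): category_id=6 -> matches Kitchen
All 7 rows appear; 2 have NULL category.

SQL:
SELECT a.name, b.name AS category
FROM products a
LEFT JOIN categories b ON a.category_id = b.id

Result:
name       | category   
-----------+------------
Webcam     | NULL       
Keyboard   | NULL       
Mouse      | Electronics
Headphones | Kitchen    
Pen        | Sports     
Tablet     | Supplies   
Phone      | Kitchen    


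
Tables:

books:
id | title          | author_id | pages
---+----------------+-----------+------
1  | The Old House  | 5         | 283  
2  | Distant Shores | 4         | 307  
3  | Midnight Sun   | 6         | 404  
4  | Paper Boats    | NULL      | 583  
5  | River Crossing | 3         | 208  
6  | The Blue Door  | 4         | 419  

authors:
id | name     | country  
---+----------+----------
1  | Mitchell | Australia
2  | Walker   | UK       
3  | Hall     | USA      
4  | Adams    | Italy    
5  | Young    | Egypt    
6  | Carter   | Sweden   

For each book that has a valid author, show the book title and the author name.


INNER JOIN keeps only books rows whose author_id matches an id in authors. Walk through each book:
  - book 1 (The Old House): author_id=5 -> matches Young
  - book 2 (Distant Shores): author_id=4 -> matches Adams
  - book 3 (Midnight Sun): author_id=6 -> matches Carter
  - book 4 (Paper Boats): author_id=NULL, no match -> dropped
  - book 5 (River Crossing): author_id=3 -> matches Hall
  - book 6 (The Blue Door): author_id=4 -> matches Adams
So 1 of 6 rows is dropped.

SQL:
SELECT a.title, b.name AS author
FROM books a
INNER JOIN authors b ON a.author_id = b.id

Result:
title          | author
---------------+-------
The Old House  | Young 
Distant Shores | Adams 
Midnight Sun   | Carter
River Crossing | Hall  
The Blue Door  | Adams 


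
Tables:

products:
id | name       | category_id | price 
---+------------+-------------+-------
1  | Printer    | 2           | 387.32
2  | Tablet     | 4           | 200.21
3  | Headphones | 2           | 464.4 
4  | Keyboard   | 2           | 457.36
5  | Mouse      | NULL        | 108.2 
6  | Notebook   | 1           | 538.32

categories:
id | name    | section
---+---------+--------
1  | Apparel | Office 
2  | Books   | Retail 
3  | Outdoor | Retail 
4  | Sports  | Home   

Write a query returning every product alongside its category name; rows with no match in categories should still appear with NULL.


LEFT JOIN keeps every row from products (the left table); where category_id has no match in categories, the category columns become NULL. Walk through each product:
  - product 1 (Printer): category_id=2 -> matches Books
  - product 2 (Tablet): category_id=4 -> matches Sports
  - product 3 (Headphones): category_id=2 -> matches Books
  - product 4 (Keyboard): category_id=2 -> matches Books
  - product 5 (Mouse): category_id=NULL, no match -> kept with NULL
  - product 6 (Notebook): category_id=1 -> matches Apparel
All 6 rows appear; 1 has NULL category.

SQL:
SELECT a.name, b.name AS category
FROM products a
LEFT JOIN categories b ON a.category_id = b.id

Result:
name       | category
-----------+---------
Printer    | Books   
Tablet     | Sports  
Headphones | Books   
Keyboard   | Books   
Mouse      | NULL    
Notebook   | Apparel 


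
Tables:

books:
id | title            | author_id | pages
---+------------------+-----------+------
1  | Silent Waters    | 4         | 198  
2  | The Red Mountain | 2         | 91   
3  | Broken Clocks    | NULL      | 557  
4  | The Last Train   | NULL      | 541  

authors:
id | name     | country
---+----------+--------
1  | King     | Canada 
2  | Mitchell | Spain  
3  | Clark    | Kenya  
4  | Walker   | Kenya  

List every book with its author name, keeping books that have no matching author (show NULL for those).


LEFT JOIN keeps every row from books (the left table); where author_id has no match in authors, the author columns become NULL. Walk through each book:
  - book 1 (Silent Waters): author_id=4 -> matches Walker
  - book 2 (The Red Mountain): author_id=2 -> matches Mitchell
  - book 3 (Broken Clocks): author_id=NULL, no match -> kept with NULL
  - book 4 (The Last Train): author_id=NULL, no match -> kept with NULL
All 4 rows appear; 2 have NULL author.

SQL:
SELECT a.title, b.name AS author
FROM books a
LEFT JOIN authors b ON a.author_id = b.id

Result:
title            | author  
-----------------+---------
Silent Waters    | Walker  
The Red Mountain | Mitchell
Broken Clocks    | NULL    
The Last Train   | NULL    


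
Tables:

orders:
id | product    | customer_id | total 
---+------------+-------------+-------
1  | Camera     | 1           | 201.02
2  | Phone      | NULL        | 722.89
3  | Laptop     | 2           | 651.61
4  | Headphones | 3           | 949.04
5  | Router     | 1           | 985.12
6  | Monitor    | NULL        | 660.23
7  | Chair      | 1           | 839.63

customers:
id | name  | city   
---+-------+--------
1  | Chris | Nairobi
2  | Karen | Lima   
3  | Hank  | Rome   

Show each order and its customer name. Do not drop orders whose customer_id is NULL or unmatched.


LEFT JOIN keeps every row from orders (the left table); where customer_id has no match in customers, the customer columns become NULL. Walk through each order:
  - order 1 (Camera): customer_id=1 -> matches Chris
  - order 2 (Phone): customer_id=NULL, no match -> kept with NULL
  - order 3 (Laptop): customer_id=2 -> matches Karen
  - order 4 (Headphones): customer_id=3 -> matches Hank
  - order 5 (Router): customer_id=1 -> matches Chris
  - order 6 (Monitor): customer_id=NULL, no match -> kept with NULL
  - order 7 (Chair): customer_id=1 -> matches Chris
All 7 rows appear; 2 have NULL customer.

SQL:
SELECT a.product, b.name AS customer
FROM orders a
LEFT JOIN customers b ON a.customer_id = b.id

Result:
product    | customer
-----------+---------
Camera     | Chris   
Phone      | NULL    
Laptop     | Karen   
Headphones | Hank    
Router     | Chris   
Monitor    | NULL    
Chair      | Chris   


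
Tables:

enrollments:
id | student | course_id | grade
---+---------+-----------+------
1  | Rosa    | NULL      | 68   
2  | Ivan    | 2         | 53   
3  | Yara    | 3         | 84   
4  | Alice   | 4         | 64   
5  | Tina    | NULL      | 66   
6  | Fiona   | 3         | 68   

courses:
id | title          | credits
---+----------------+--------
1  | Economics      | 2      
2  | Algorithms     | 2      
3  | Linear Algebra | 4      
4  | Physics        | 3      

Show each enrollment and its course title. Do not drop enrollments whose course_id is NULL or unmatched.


LEFT JOIN keeps every row from enrollments (the left table); where course_id has no match in courses, the course columns become NULL. Walk through each enrollment:
  - enrollment 1 (Rosa): course_id=NULL, no match -> kept with NULL
  - enrollment 2 (Ivan): course_id=2 -> matches Algorithms
  - enrollment 3 (Yara): course_id=3 -> matches Linear Algebra
  - enrollment 4 (Alice): course_id=4 -> matches Physics
  - enrollment 5 (Tina): course_id=NULL, no match -> kept with NULL
  - enrollment 6 (Fiona): course_id=3 -> matches Linear Algebra
All 6 rows appear; 2 have NULL course.

SQL:
SELECT a.student, b.title AS course
FROM enrollments a
LEFT JOIN courses b ON a.course_id = b.id

Result:
student | course        
--------+---------------
Rosa    | NULL          
Ivan    | Algorithms    
Yara    | Linear Algebra
Alice   | Physics       
Tina    | NULL          
Fiona   | Linear Algebra


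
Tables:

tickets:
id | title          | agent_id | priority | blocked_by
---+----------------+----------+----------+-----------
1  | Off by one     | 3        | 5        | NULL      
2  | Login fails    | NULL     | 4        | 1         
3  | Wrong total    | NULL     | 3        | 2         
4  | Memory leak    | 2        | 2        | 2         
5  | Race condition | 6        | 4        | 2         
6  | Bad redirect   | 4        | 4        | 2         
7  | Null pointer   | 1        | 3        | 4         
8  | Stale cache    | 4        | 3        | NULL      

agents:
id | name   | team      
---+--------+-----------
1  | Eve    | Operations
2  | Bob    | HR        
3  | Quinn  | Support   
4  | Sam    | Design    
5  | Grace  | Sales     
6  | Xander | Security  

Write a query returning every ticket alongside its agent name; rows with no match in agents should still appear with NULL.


LEFT JOIN keeps every row from tickets (the left table); where agent_id has no match in agents, the agent columns become NULL. Walk through each ticket:
  - ticket 1 (Off by one): agent_id=3 -> matches Quinn
  - ticket 2 (Login fails): agent_id=NULL, no match -> kept with NULL
  - ticket 3 (Wrong total): agent_id=NULL, no match -> kept with NULL
  - ticket 4 (Memory leak): agent_id=2 -> matches Bob
  - ticket 5 (Race condition): agent_id=6 -> matches Xander
  - ticket 6 (Bad redirect): agent_id=4 -> matches Sam
  - ticket 7 (Null pointer): agent_id=1 -> matches Eve
  - ticket 8 (Stale cache): agent_id=4 -> matches Sam
All 8 rows appear; 2 have NULL agent.

SQL:
SELECT a.title, b.name AS agent
FROM tickets a
LEFT JOIN agents b ON a.agent_id = b.id

Result:
title          | agent 
---------------+-------
Off by one     | Quinn 
Login fails    | NULL  
Wrong total    | NULL  
Memory leak    | Bob   
Race condition | Xander
Bad redirect   | Sam   
Null pointer   | Eve   
Stale cache    | Sam   


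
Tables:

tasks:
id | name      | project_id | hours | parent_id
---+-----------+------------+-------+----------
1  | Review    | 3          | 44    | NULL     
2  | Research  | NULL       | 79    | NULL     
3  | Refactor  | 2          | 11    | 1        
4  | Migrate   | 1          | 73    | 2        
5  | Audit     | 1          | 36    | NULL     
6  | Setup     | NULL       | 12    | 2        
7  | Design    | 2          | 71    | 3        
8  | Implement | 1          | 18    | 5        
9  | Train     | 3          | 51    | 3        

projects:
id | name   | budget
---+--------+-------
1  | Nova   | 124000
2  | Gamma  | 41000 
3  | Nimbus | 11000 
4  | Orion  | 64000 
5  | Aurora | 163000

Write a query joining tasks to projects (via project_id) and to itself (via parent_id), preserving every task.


Two LEFT JOINs from the same base table tasks: one to projects via project_id, one to tasks itself via parent_id. Both are LEFT so every task is preserved.
Match against projects:
  - task 1 (Review): project_id=3 -> matches Nimbus
  - task 2 (Research): project_id=NULL, no match -> kept with NULL
  - task 3 (Refactor): project_id=2 -> matches Gamma
  - task 4 (Migrate): project_id=1 -> matches Nova
  - task 5 (Audit): project_id=1 -> matches Nova
  - task 6 (Setup): project_id=NULL, no match -> kept with NULL
  - task 7 (Design): project_id=2 -> matches Gamma
  - task 8 (Implement): project_id=1 -> matches Nova
  - task 9 (Train): project_id=3 -> matches Nimbus
Match against tasks (self):
  - task 1 (Review): parent_id=NULL -> NULL
  - task 2 (Research): parent_id=NULL -> NULL
  - task 3 (Refactor): parent_id=1 -> Review
  - task 4 (Migrate): parent_id=2 -> Research
  - task 5 (Audit): parent_id=NULL -> NULL
  - task 6 (Setup): parent_id=2 -> Research
  - task 7 (Design): parent_id=3 -> Refactor
  - task 8 (Implement): parent_id=5 -> Audit
  - task 9 (Train): parent_id=3 -> Refactor

SQL:
SELECT a.name, b.name AS project, c.name AS parent
FROM tasks a
LEFT JOIN projects b ON a.project_id = b.id
LEFT JOIN tasks c ON a.parent_id = c.id

Result:
name      | project | parent  
----------+---------+---------
Review    | Nimbus  | NULL    
Research  | NULL    | NULL    
Refactor  | Gamma   | Review  
Migrate   | Nova    | Research
Audit     | Nova    | NULL    
Setup     | NULL    | Research
Design    | Gamma   | Refactor
Implement | Nova    | Audit   
Train     | Nimbus  | Refactor


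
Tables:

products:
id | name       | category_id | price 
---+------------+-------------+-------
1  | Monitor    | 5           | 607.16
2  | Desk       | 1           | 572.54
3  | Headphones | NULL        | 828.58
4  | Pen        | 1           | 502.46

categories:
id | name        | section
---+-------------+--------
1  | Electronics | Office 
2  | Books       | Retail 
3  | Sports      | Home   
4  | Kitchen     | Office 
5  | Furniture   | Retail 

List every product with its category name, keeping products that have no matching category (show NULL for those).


LEFT JOIN keeps every row from products (the left table); where category_id has no match in categories, the category columns become NULL. Walk through each product:
  - product 1 (Monitor): category_id=5 -> matches Furniture
  - product 2 (Desk): category_id=1 -> matches Electronics
  - product 3 (Headphones): category_id=NULL, no match -> kept with NULL
  - product 4 (Pen): category_id=1 -> matches Electronics
All 4 rows appear; 1 has NULL category.

SQL:
SELECT a.name, b.name AS category
FROM products a
LEFT JOIN categories b ON a.category_id = b.id

Result:
name       | category   
-----------+------------
Monitor    | Furniture  
Desk       | Electronics
Headphones | NULL       
Pen        | Electronics


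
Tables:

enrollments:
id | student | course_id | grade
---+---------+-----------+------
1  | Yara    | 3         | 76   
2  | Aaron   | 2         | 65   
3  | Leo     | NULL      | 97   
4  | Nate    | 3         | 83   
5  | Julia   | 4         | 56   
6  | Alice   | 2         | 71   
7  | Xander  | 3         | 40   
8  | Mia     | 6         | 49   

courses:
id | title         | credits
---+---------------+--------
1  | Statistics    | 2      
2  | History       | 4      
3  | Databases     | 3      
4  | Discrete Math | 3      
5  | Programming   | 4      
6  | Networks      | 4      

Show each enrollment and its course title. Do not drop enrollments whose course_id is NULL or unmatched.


LEFT JOIN keeps every row from enrollments (the left table); where course_id has no match in courses, the course columns become NULL. Walk through each enrollment:
  - enrollment 1 (Yara): course_id=3 -> matches Databases
  - enrollment 2 (Aaron): course_id=2 -> matches History
  - enrollment 3 (Leo): course_id=NULL, no match -> kept with NULL
  - enrollment 4 (Nate): course_id=3 -> matches Databases
  - enrollment 5 (Julia): course_id=4 -> matches Discrete Math
  - enrollment 6 (Alice): course_id=2 -> matches History
  - enrollment 7 (Xander): course_id=3 -> matches Databases
  - enrollment 8 (Mia): course_id=6 -> matches Networks
All 8 rows appear; 1 has NULL course.

SQL:
SELECT a.student, b.title AS course
FROM enrollments a
LEFT JOIN courses b ON a.course_id = b.id

Result:
student | course       
--------+--------------
Yara    | Databases    
Aaron   | History      
Leo     | NULL         
Nate    | Databases    
Julia   | Discrete Math
Alice   | History      
Xander  | Databases    
Mia     | Networks     


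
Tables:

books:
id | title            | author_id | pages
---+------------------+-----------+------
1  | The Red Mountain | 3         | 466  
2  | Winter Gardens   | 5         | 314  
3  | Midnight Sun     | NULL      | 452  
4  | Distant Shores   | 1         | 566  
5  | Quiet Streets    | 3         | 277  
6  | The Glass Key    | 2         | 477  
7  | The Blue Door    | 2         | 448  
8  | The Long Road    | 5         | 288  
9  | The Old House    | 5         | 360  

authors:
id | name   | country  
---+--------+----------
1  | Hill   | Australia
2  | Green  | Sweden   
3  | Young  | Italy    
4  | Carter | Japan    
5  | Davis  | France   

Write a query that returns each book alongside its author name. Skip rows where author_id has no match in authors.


INNER JOIN keeps only books rows whose author_id matches an id in authors. Walk through each book:
  - book 1 (The Red Mountain): author_id=3 -> matches Young
  - book 2 (Winter Gardens): author_id=5 -> matches Davis
  - book 3 (Midnight Sun): author_id=NULL, no match -> dropped
  - book 4 (Distant Shores): author_id=1 -> matches Hill
  - book 5 (Quiet Streets): author_id=3 -> matches Young
  - book 6 (The Glass Key): author_id=2 -> matches Green
  - book 7 (The Blue Door): author_id=2 -> matches Green
  - book 8 (The Long Road): author_id=5 -> matches Davis
  - book 9 (The Old House): author_id=5 -> matches Davis
So 1 of 9 rows is dropped.

SQL:
SELECT a.title, b.name AS author
FROM books a
INNER JOIN authors b ON a.author_id = b.id

Result:
title            | author
-----------------+-------
The Red Mountain | Young 
Winter Gardens   | Davis 
Distant Shores   | Hill  
Quiet Streets    | Young 
The Glass Key    | Green 
The Blue Door    | Green 
The Long Road    | Davis 
The Old House    | Davis 


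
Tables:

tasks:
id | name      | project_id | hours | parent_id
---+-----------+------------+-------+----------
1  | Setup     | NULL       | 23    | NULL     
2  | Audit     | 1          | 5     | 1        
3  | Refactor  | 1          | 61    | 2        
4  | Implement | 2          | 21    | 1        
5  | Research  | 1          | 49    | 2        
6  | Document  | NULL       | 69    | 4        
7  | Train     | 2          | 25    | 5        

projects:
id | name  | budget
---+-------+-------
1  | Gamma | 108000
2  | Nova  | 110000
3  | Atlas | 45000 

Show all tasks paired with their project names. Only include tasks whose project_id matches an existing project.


INNER JOIN keeps only tasks rows whose project_id matches an id in projects. Walk through each task:
  - task 1 (Setup): project_id=NULL, no match -> dropped
  - task 2 (Audit): project_id=1 -> matches Gamma
  - task 3 (Refactor): project_id=1 -> matches Gamma
  - task 4 (Implement): project_id=2 -> matches Nova
  - task 5 (Research): project_id=1 -> matches Gamma
  - task 6 (Document): project_id=NULL, no match -> dropped
  - task 7 (Train): project_id=2 -> matches Nova
So 2 of 7 rows are dropped.

SQL:
SELECT a.name, b.name AS project
FROM tasks a
INNER JOIN projects b ON a.project_id = b.id

Result:
name      | project
----------+--------
Audit     | Gamma  
Refactor  | Gamma  
Implement | Nova   
Research  | Gamma  
Train     | Nova   


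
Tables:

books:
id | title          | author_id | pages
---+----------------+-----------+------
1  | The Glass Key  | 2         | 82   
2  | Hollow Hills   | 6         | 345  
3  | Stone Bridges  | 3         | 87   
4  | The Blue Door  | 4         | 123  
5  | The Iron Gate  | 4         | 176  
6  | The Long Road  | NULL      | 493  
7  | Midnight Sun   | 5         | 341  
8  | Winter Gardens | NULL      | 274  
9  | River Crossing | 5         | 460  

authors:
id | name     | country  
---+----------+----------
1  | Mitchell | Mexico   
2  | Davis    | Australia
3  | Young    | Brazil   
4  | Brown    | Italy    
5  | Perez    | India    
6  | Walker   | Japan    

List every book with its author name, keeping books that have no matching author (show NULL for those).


LEFT JOIN keeps every row from books (the left table); where author_id has no match in authors, the author columns become NULL. Walk through each book:
  - book 1 (The Glass Key): author_id=2 -> matches Davis
  - book 2 (Hollow Hills): author_id=6 -> matches Walker
  - book 3 (Stone Bridges): author_id=3 -> matches Young
  - book 4 (The Blue Door): author_id=4 -> matches Brown
  - book 5 (The Iron Gate): author_id=4 -> matches Brown
  - book 6 (The Long Road): author_id=NULL, no match -> kept with NULL
  - book 7 (Midnight Sun): author_id=5 -> matches Perez
  - book 8 (Winter Gardens): author_id=NULL, no match -> kept with NULL
  - book 9 (River Crossing): author_id=5 -> matches Perez
All 9 rows appear; 2 have NULL author.

SQL:
SELECT a.title, b.name AS author
FROM books a
LEFT JOIN authors b ON a.author_id = b.id

Result:
title          | author
---------------+-------
The Glass Key  | Davis 
Hollow Hills   | Walker
Stone Bridges  | Young 
The Blue Door  | Brown 
The Iron Gate  | Brown 
The Long Road  | NULL  
Midnight Sun   | Perez 
Winter Gardens | NULL  
River Crossing | Perez 


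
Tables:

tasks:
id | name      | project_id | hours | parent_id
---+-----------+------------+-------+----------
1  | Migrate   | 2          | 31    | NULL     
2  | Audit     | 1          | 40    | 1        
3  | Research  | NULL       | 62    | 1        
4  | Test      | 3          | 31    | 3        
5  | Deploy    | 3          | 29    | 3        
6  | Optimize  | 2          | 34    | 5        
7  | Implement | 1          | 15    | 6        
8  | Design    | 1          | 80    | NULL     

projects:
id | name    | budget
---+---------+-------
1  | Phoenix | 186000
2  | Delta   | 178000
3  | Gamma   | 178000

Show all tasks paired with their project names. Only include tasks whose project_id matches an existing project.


INNER JOIN keeps only tasks rows whose project_id matches an id in projects. Walk through each task:
  - task 1 (Migrate): project_id=2 -> matches Delta
  - task 2 (Audit): project_id=1 -> matches Phoenix
  - task 3 (Research): project_id=NULL, no match -> dropped
  - task 4 (Test): project_id=3 -> matches Gamma
  - task 5 (Deploy): project_id=3 -> matches Gamma
  - task 6 (Optimize): project_id=2 -> matches Delta
  - task 7 (Implement): project_id=1 -> matches Phoenix
  - task 8 (Design): project_id=1 -> matches Phoenix
So 1 of 8 rows is dropped.

SQL:
SELECT a.name, b.name AS project
FROM tasks a
INNER JOIN projects b ON a.project_id = b.id

Result:
name      | project
----------+--------
Migrate   | Delta  
Audit     | Phoenix
Test      | Gamma  
Deploy    | Gamma  
Optimize  | Delta  
Implement | Phoenix
Design    | Phoenix


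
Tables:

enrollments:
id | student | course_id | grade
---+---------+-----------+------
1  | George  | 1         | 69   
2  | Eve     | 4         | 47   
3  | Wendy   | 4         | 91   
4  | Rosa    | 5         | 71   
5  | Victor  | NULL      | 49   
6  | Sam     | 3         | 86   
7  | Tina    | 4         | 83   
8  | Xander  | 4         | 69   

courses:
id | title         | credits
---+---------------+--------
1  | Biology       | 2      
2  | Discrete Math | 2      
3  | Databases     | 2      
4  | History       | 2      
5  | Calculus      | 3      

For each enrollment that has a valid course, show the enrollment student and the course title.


INNER JOIN keeps only enrollments rows whose course_id matches an id in courses. Walk through each enrollment:
  - enrollment 1 (George): course_id=1 -> matches Biology
  - enrollment 2 (Eve): course_id=4 -> matches History
  - enrollment 3 (Wendy): course_id=4 -> matches History
  - enrollment 4 (Rosa): course_id=5 -> matches Calculus
  - enrollment 5 (Victor): course_id=NULL, no match -> dropped
  - enrollment 6 (Sam): course_id=3 -> matches Databases
  - enrollment 7 (Tina): course_id=4 -> matches History
  - enrollment 8 (Xander): course_id=4 -> matches History
So 1 of 8 rows is dropped.

SQL:
SELECT a.student, b.title AS course
FROM enrollments a
INNER JOIN courses b ON a.course_id = b.id

Result:
student | course   
--------+----------
George  | Biology  
Eve     | History  
Wendy   | History  
Rosa    | Calculus 
Sam     | Databases
Tina    | History  
Xander  | History  


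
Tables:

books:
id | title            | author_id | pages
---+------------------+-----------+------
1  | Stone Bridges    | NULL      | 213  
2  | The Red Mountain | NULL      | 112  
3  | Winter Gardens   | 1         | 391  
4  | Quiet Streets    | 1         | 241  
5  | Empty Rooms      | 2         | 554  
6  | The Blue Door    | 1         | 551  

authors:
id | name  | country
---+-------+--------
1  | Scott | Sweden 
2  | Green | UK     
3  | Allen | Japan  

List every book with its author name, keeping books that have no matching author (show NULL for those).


LEFT JOIN keeps every row from books (the left table); where author_id has no match in authors, the author columns become NULL. Walk through each book:
  - book 1 (Stone Bridges): author_id=NULL, no match -> kept with NULL
  - book 2 (The Red Mountain): author_id=NULL, no match -> kept with NULL
  - book 3 (Winter Gardens): author_id=1 -> matches Scott
  - book 4 (Quiet Streets): author_id=1 -> matches Scott
  - book 5 (Empty Rooms): author_id=2 -> matches Green
  - book 6 (The Blue Door): author_id=1 -> matches Scott
All 6 rows appear; 2 have NULL author.

SQL:
SELECT a.title, b.name AS author
FROM books a
LEFT JOIN authors b ON a.author_id = b.id

Result:
title            | author
-----------------+-------
Stone Bridges    | NULL  
The Red Mountain | NULL  
Winter Gardens   | Scott 
Quiet Streets    | Scott 
Empty Rooms      | Green 
The Blue Door    | Scott 


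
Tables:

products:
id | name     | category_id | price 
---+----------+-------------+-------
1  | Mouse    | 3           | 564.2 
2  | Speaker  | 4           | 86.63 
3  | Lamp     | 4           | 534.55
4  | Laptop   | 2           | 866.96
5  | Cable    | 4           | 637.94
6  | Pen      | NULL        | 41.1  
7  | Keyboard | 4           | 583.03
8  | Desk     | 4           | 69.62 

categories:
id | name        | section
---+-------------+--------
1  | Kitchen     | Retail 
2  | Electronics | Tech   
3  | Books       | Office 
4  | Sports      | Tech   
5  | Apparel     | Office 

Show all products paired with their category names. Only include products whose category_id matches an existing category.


INNER JOIN keeps only products rows whose category_id matches an id in categories. Walk through each product:
  - product 1 (Mouse): category_id=3 -> matches Books
  - product 2 (Speaker): category_id=4 -> matches Sports
  - product 3 (Lamp): category_id=4 -> matches Sports
  - product 4 (Laptop): category_id=2 -> matches Electronics
  - product 5 (Cable): category_id=4 -> matches Sports
  - product 6 (Pen): category_id=NULL, no match -> dropped
  - product 7 (Keyboard): category_id=4 -> matches Sports
  - product 8 (Desk): category_id=4 -> matches Sports
So 1 of 8 rows is dropped.

SQL:
SELECT a.name, b.name AS category
FROM products a
INNER JOIN categories b ON a.category_id = b.id

Result:
name     | category   
---------+------------
Mouse    | Books      
Speaker  | Sports     
Lamp     | Sports     
Laptop   | Electronics
Cable    | Sports     
Keyboard | Sports     
Desk     | Sports     


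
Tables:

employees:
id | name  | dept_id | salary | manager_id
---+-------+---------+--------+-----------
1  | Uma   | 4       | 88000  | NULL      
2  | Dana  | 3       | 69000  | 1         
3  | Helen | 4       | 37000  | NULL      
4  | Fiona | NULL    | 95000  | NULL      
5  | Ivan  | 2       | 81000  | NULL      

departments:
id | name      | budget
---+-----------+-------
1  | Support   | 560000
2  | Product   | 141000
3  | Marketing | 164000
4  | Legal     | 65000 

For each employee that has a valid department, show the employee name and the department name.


INNER JOIN keeps only employees rows whose dept_id matches an id in departments. Walk through each employee:
  - employee 1 (Uma): dept_id=4 -> matches Legal
  - employee 2 (Dana): dept_id=3 -> matches Marketing
  - employee 3 (Helen): dept_id=4 -> matches Legal
  - employee 4 (Fiona): dept_id=NULL, no match -> dropped
  - employee 5 (Ivan): dept_id=2 -> matches Product
So 1 of 5 rows is dropped.

SQL:
SELECT a.name, b.name AS department
FROM employees a
INNER JOIN departments b ON a.dept_id = b.id

Result:
name  | department
------+-----------
Uma   | Legal     
Dana  | Marketing 
Helen | Legal     
Ivan  | Product   


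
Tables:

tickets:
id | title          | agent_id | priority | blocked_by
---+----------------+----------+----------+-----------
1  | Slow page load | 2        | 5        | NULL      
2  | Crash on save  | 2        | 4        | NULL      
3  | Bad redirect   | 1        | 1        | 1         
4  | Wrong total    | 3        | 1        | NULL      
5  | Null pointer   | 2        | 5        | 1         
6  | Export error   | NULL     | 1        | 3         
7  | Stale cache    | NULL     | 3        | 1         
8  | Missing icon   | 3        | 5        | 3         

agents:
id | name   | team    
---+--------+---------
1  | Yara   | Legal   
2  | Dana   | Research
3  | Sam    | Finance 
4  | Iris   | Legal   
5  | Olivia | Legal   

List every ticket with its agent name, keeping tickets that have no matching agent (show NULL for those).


LEFT JOIN keeps every row from tickets (the left table); where agent_id has no match in agents, the agent columns become NULL. Walk through each ticket:
  - ticket 1 (Slow page load): agent_id=2 -> matches Dana
  - ticket 2 (Crash on save): agent_id=2 -> matches Dana
  - ticket 3 (Bad redirect): agent_id=1 -> matches Yara
  - ticket 4 (Wrong total): agent_id=3 -> matches Sam
  - ticket 5 (Null pointer): agent_id=2 -> matches Dana
  - ticket 6 (Export error): agent_id=NULL, no match -> kept with NULL
  - ticket 7 (Stale cache): agent_id=NULL, no match -> kept with NULL
  - ticket 8 (Missing icon): agent_id=3 -> matches Sam
All 8 rows appear; 2 have NULL agent.

SQL:
SELECT a.title, b.name AS agent
FROM tickets a
LEFT JOIN agents b ON a.agent_id = b.id

Result:
title          | agent
---------------+------
Slow page load | Dana 
Crash on save  | Dana 
Bad redirect   | Yara 
Wrong total    | Sam  
Null pointer   | Dana 
Export error   | NULL 
Stale cache    | NULL 
Missing icon   | Sam  


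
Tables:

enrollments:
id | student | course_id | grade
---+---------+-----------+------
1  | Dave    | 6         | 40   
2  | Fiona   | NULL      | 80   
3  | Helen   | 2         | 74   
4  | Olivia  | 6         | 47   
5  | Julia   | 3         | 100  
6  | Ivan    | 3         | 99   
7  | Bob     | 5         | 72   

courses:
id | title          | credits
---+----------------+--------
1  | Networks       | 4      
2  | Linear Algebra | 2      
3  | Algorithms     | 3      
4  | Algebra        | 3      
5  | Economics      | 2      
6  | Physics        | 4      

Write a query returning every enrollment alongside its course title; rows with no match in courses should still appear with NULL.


LEFT JOIN keeps every row from enrollments (the left table); where course_id has no match in courses, the course columns become NULL. Walk through each enrollment:
  - enrollment 1 (Dave): course_id=6 -> matches Physics
  - enrollment 2 (Fiona): course_id=NULL, no match -> kept with NULL
  - enrollment 3 (Helen): course_id=2 -> matches Linear Algebra
  - enrollment 4 (Olivia): course_id=6 -> matches Physics
  - enrollment 5 (Julia): course_id=3 -> matches Algorithms
  - enrollment 6 (Ivan): course_id=3 -> matches Algorithms
  - enrollment 7 (Bob): course_id=5 -> matches Economics
All 7 rows appear; 1 has NULL course.

SQL:
SELECT a.student, b.title AS course
FROM enrollments a
LEFT JOIN courses b ON a.course_id = b.id

Result:
student | course        
--------+---------------
Dave    | Physics       
Fiona   | NULL          
Helen   | Linear Algebra
Olivia  | Physics       
Julia   | Algorithms    
Ivan    | Algorithms    
Bob     | Economics     


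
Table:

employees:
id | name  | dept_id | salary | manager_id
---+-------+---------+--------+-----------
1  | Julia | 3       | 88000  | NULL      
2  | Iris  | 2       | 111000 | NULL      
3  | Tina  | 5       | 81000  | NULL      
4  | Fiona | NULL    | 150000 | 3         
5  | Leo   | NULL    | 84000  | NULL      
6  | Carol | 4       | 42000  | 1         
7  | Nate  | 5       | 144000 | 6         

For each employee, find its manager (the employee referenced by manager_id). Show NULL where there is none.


This is a self-join: employees is joined to a second copy of itself, matching each row's manager_id to another row's id. Use LEFT JOIN so rows with manager_id=NULL are kept.
  - employee 1 (Julia): manager_id=NULL -> NULL
  - employee 2 (Iris): manager_id=NULL -> NULL
  - employee 3 (Tina): manager_id=NULL -> NULL
  - employee 4 (Fiona): manager_id=3 -> Tina
  - employee 5 (Leo): manager_id=NULL -> NULL
  - employee 6 (Carol): manager_id=1 -> Julia
  - employee 7 (Nate): manager_id=6 -> Carol

SQL:
SELECT a.name AS item, b.name AS manager
FROM employees a
LEFT JOIN employees b ON a.manager_id = b.id

Result:
item  | manager
------+--------
Julia | NULL   
Iris  | NULL   
Tina  | NULL   
Fiona | Tina   
Leo   | NULL   
Carol | Julia  
Nate  | Carol  


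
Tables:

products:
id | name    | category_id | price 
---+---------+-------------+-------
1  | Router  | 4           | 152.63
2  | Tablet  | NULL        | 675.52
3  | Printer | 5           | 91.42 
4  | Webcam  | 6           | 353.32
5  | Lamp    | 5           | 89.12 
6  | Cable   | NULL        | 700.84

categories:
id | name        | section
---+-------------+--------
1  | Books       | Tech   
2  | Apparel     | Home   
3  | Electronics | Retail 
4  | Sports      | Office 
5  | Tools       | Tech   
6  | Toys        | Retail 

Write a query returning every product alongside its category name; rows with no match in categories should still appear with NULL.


LEFT JOIN keeps every row from products (the left table); where category_id has no match in categories, the category columns become NULL. Walk through each product:
  - product 1 (Router): category_id=4 -> matches Sports
  - product 2 (Tablet): category_id=NULL, no match -> kept with NULL
  - product 3 (Printer): category_id=5 -> matches Tools
  - product 4 (Webcam): category_id=6 -> matches Toys
  - product 5 (Lamp): category_id=5 -> matches Tools
  - product 6 (Cable): category_id=NULL, no match -> kept with NULL
All 6 rows appear; 2 have NULL category.

SQL:
SELECT a.name, b.name AS category
FROM products a
LEFT JOIN categories b ON a.category_id = b.id

Result:
name    | category
--------+---------
Router  | Sports  
Tablet  | NULL    
Printer | Tools   
Webcam  | Toys    
Lamp    | Tools   
Cable   | NULL    


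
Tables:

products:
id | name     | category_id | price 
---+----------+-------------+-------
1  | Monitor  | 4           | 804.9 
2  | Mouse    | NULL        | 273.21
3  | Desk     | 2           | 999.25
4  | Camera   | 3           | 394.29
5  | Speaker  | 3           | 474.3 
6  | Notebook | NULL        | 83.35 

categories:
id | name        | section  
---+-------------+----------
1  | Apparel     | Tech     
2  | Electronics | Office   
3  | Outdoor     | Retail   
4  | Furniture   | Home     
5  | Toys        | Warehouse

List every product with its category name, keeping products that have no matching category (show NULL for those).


LEFT JOIN keeps every row from products (the left table); where category_id has no match in categories, the category columns become NULL. Walk through each product:
  - product 1 (Monitor): category_id=4 -> matches Furniture
  - product 2 (Mouse): category_id=NULL, no match -> kept with NULL
  - product 3 (Desk): category_id=2 -> matches Electronics
  - product 4 (Camera): category_id=3 -> matches Outdoor
  - product 5 (Speaker): category_id=3 -> matches Outdoor
  - product 6 (Notebook): category_id=NULL, no match -> kept with NULL
All 6 rows appear; 2 have NULL category.

SQL:
SELECT a.name, b.name AS category
FROM products a
LEFT JOIN categories b ON a.category_id = b.id

Result:
name     | category   
---------+------------
Monitor  | Furniture  
Mouse    | NULL       
Desk     | Electronics
Camera   | Outdoor    
Speaker  | Outdoor    
Notebook | NULL       


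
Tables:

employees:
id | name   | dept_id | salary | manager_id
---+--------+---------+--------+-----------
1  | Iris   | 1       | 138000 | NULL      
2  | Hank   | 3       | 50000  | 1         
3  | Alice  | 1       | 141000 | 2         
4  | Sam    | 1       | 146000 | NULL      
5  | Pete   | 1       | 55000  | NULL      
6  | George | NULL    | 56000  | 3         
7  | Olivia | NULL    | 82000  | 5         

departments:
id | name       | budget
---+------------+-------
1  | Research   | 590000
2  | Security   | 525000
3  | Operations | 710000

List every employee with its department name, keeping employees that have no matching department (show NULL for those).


LEFT JOIN keeps every row from employees (the left table); where dept_id has no match in departments, the department columns become NULL. Walk through each employee:
  - employee 1 (Iris): dept_id=1 -> matches Research
  - employee 2 (Hank): dept_id=3 -> matches Operations
  - employee 3 (Alice): dept_id=1 -> matches Research
  - employee 4 (Sam): dept_id=1 -> matches Research
  - employee 5 (Pete): dept_id=1 -> matches Research
  - employee 6 (George): dept_id=NULL, no match -> kept with NULL
  - employee 7 (Olivia): dept_id=NULL, no match -> kept with NULL
All 7 rows appear; 2 have NULL department.

SQL:
SELECT a.name, b.name AS department
FROM employees a
LEFT JOIN departments b ON a.dept_id = b.id

Result:
name   | department
-------+-----------
Iris   | Research  
Hank   | Operations
Alice  | Research  
Sam    | Research  
Pete   | Research  
George | NULL      
Olivia | NULL      


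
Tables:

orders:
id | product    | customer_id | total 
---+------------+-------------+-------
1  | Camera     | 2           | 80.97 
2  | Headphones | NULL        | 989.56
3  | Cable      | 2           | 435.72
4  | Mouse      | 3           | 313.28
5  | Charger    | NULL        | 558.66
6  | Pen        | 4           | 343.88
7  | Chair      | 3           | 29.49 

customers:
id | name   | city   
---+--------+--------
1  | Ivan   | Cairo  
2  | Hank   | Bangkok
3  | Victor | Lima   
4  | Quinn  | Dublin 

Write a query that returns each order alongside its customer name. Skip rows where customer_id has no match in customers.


INNER JOIN keeps only orders rows whose customer_id matches an id in customers. Walk through each order:
  - order 1 (Camera): customer_id=2 -> matches Hank
  - order 2 (Headphones): customer_id=NULL, no match -> dropped
  - order 3 (Cable): customer_id=2 -> matches Hank
  - order 4 (Mouse): customer_id=3 -> matches Victor
  - order 5 (Charger): customer_id=NULL, no match -> dropped
  - order 6 (Pen): customer_id=4 -> matches Quinn
  - order 7 (Chair): customer_id=3 -> matches Victor
So 2 of 7 rows are dropped.

SQL:
SELECT a.product, b.name AS customer
FROM orders a
INNER JOIN customers b ON a.customer_id = b.id

Result:
product | customer
--------+---------
Camera  | Hank    
Cable   | Hank    
Mouse   | Victor  
Pen     | Quinn   
Chair   | Victor  
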